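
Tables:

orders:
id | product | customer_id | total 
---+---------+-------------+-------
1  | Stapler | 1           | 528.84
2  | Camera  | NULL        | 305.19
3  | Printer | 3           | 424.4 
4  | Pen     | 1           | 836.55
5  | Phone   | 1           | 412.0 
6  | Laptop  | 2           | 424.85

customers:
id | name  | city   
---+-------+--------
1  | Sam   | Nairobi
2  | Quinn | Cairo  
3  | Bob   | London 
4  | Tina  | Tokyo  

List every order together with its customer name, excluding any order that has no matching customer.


INNER JOIN keeps only orders rows whose customer_id matches an id in customers. Walk through each order:
  - order 1 (Stapler): customer_id=1 -> matches Sam
  - order 2 (Camera): customer_id=NULL, no match -> dropped
  - order 3 (Printer): customer_id=3 -> matches Bob
  - order 4 (Pen): customer_id=1 -> matches Sam
  - order 5 (Phone): customer_id=1 -> matches Sam
  - order 6 (Laptop): customer_id=2 -> matches Quinn
So 1 of 6 rows is dropped.

SQL:
SELECT a.product, b.name AS customer
FROM orders a
INNER JOIN customers b ON a.customer_id = b.id

Result:
product | customer
--------+---------
Stapler | Sam     
Printer | Bob     
Pen     | Sam     
Phone   | Sam     
Laptop  | Quinn   


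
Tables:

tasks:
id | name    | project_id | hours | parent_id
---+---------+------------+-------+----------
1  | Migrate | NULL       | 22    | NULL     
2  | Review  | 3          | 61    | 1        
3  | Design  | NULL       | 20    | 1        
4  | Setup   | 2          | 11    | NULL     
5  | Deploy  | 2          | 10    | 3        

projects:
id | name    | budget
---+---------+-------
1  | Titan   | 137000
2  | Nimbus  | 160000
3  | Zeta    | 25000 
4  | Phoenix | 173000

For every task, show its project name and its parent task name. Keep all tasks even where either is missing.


Two LEFT JOINs from the same base table tasks: one to projects via project_id, one to tasks itself via parent_id. Both are LEFT so every task is preserved.
Match against projects:
  - task 1 (Migrate): project_id=NULL, no match -> kept with NULL
  - task 2 (Review): project_id=3 -> matches Zeta
  - task 3 (Design): project_id=NULL, no match -> kept with NULL
  - task 4 (Setup): project_id=2 -> matches Nimbus
  - task 5 (Deploy): project_id=2 -> matches Nimbus
Match against tasks (self):
  - task 1 (Migrate): parent_id=NULL -> NULL
  - task 2 (Review): parent_id=1 -> Migrate
  - task 3 (Design): parent_id=1 -> Migrate
  - task 4 (Setup): parent_id=NULL -> NULL
  - task 5 (Deploy): parent_id=3 -> Design

SQL:
SELECT a.name, b.name AS project, c.name AS parent
FROM tasks a
LEFT JOIN projects b ON a.project_id = b.id
LEFT JOIN tasks c ON a.parent_id = c.id

Result:
name    | project | parent 
--------+---------+--------
Migrate | NULL    | NULL   
Review  | Zeta    | Migrate
Design  | NULL    | Migrate
Setup   | Nimbus  | NULL   
Deploy  | Nimbus  | Design 


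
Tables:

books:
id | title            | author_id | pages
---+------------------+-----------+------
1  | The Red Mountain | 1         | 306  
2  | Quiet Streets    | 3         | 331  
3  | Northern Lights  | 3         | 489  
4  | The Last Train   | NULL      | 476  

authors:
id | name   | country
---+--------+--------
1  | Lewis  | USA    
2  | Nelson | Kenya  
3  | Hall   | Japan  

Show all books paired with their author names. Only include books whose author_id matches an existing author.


INNER JOIN keeps only books rows whose author_id matches an id in authors. Walk through each book:
  - book 1 (The Red Mountain): author_id=1 -> matches Lewis
  - book 2 (Quiet Streets): author_id=3 -> matches Hall
  - book 3 (Northern Lights): author_id=3 -> matches Hall
  - book 4 (The Last Train): author_id=NULL, no match -> dropped
So 1 of 4 rows is dropped.

SQL:
SELECT a.title, b.name AS author
FROM books a
INNER JOIN authors b ON a.author_id = b.id

Result:
title            | author
-----------------+-------
The Red Mountain | Lewis 
Quiet Streets    | Hall  
Northern Lights  | Hall  


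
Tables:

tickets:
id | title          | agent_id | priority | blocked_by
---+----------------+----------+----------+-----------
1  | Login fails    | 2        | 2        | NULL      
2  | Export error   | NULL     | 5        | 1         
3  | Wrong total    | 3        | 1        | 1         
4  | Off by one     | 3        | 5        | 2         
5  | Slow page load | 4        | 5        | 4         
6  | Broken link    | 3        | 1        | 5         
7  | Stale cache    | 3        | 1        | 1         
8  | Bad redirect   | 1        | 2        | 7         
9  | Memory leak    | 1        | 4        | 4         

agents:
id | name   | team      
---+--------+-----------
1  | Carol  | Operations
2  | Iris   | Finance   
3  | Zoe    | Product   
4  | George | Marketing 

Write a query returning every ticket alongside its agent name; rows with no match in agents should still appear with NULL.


LEFT JOIN keeps every row from tickets (the left table); where agent_id has no match in agents, the agent columns become NULL. Walk through each ticket:
  - ticket 1 (Login fails): agent_id=2 -> matches Iris
  - ticket 2 (Export error): agent_id=NULL, no match -> kept with NULL
  - ticket 3 (Wrong total): agent_id=3 -> matches Zoe
  - ticket 4 (Off by one): agent_id=3 -> matches Zoe
  - ticket 5 (Slow page load): agent_id=4 -> matches George
  - ticket 6 (Broken link): agent_id=3 -> matches Zoe
  - ticket 7 (Stale cache): agent_id=3 -> matches Zoe
  - ticket 8 (Bad redirect): agent_id=1 -> matches Carol
  - ticket 9 (Memory leak): agent_id=1 -> matches Carol
All 9 rows appear; 1 has NULL agent.

SQL:
SELECT a.title, b.name AS agent
FROM tickets a
LEFT JOIN agents b ON a.agent_id = b.id

Result:
title          | agent 
---------------+-------
Login fails    | Iris  
Export error   | NULL  
Wrong total    | Zoe   
Off by one     | Zoe   
Slow page load | George
Broken link    | Zoe   
Stale cache    | Zoe   
Bad redirect   | Carol 
Memory leak    | Carol 


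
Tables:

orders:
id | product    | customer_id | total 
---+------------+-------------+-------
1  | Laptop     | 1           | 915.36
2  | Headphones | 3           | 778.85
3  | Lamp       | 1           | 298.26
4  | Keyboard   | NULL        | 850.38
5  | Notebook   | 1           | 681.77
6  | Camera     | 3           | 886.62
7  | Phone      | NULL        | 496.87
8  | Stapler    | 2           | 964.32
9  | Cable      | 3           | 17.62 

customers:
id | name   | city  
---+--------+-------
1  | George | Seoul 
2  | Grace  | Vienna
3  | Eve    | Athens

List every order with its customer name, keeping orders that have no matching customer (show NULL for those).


LEFT JOIN keeps every row from orders (the left table); where customer_id has no match in customers, the customer columns become NULL. Walk through each order:
  - order 1 (Laptop): customer_id=1 -> matches George
  - order 2 (Headphones): customer_id=3 -> matches Eve
  - order 3 (Lamp): customer_id=1 -> matches George
  - order 4 (Keyboard): customer_id=NULL, no match -> kept with NULL
  - order 5 (Notebook): customer_id=1 -> matches George
  - order 6 (Camera): customer_id=3 -> matches Eve
  - order 7 (Phone): customer_id=NULL, no match -> kept with NULL
  - order 8 (Stapler): customer_id=2 -> matches Grace
  - order 9 (Cable): customer_id=3 -> matches Eve
All 9 rows appear; 2 have NULL customer.

SQL:
SELECT a.product, b.name AS customer
FROM orders a
LEFT JOIN customers b ON a.customer_id = b.id

Result:
product    | customer
-----------+---------
Laptop     | George  
Headphones | Eve     
Lamp       | George  
Keyboard   | NULL    
Notebook   | George  
Camera     | Eve     
Phone      | NULL    
Stapler    | Grace   
Cable      | Eve     


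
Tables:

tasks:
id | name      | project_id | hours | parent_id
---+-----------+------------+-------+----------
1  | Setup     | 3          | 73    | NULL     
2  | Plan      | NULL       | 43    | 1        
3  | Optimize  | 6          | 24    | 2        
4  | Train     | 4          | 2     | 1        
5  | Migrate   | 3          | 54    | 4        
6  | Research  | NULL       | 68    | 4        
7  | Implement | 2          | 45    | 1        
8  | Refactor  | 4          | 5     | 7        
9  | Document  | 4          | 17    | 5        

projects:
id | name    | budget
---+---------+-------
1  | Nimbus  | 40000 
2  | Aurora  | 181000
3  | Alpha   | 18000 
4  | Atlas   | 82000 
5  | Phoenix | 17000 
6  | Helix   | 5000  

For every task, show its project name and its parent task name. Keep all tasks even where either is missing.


Two LEFT JOINs from the same base table tasks: one to projects via project_id, one to tasks itself via parent_id. Both are LEFT so every task is preserved.
Match against projects:
  - task 1 (Setup): project_id=3 -> matches Alpha
  - task 2 (Plan): project_id=NULL, no match -> kept with NULL
  - task 3 (Optimize): project_id=6 -> matches Helix
  - task 4 (Train): project_id=4 -> matches Atlas
  - task 5 (Migrate): project_id=3 -> matches Alpha
  - task 6 (Research): project_id=NULL, no match -> kept with NULL
  - task 7 (Implement): project_id=2 -> matches Aurora
  - task 8 (Refactor): project_id=4 -> matches Atlas
  - task 9 (Document): project_id=4 -> matches Atlas
Match against tasks (self):
  - task 1 (Setup): parent_id=NULL -> NULL
  - task 2 (Plan): parent_id=1 -> Setup
  - task 3 (Optimize): parent_id=2 -> Plan
  - task 4 (Train): parent_id=1 -> Setup
  - task 5 (Migrate): parent_id=4 -> Train
  - task 6 (Research): parent_id=4 -> Train
  - task 7 (Implement): parent_id=1 -> Setup
  - task 8 (Refactor): parent_id=7 -> Implement
  - task 9 (Document): parent_id=5 -> Migrate

SQL:
SELECT a.name, b.name AS project, c.name AS parent
FROM tasks a
LEFT JOIN projects b ON a.project_id = b.id
LEFT JOIN tasks c ON a.parent_id = c.id

Result:
name      | project | parent   
----------+---------+----------
Setup     | Alpha   | NULL     
Plan      | NULL    | Setup    
Optimize  | Helix   | Plan     
Train     | Atlas   | Setup    
Migrate   | Alpha   | Train    
Research  | NULL    | Train    
Implement | Aurora  | Setup    
Refactor  | Atlas   | Implement
Document  | Atlas   | Migrate  


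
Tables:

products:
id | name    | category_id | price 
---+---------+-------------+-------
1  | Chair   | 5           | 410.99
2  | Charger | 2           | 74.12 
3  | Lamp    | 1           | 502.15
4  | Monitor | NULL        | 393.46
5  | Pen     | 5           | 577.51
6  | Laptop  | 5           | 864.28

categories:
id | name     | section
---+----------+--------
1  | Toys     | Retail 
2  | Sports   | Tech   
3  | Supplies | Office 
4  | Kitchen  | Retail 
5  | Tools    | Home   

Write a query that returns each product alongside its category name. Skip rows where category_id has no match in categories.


INNER JOIN keeps only products rows whose category_id matches an id in categories. Walk through each product:
  - product 1 (Chair): category_id=5 -> matches Tools
  - product 2 (Charger): category_id=2 -> matches Sports
  - product 3 (Lamp): category_id=1 -> matches Toys
  - product 4 (Monitor): category_id=NULL, no match -> dropped
  - product 5 (Pen): category_id=5 -> matches Tools
  - product 6 (Laptop): category_id=5 -> matches Tools
So 1 of 6 rows is dropped.

SQL:
SELECT a.name, b.name AS category
FROM products a
INNER JOIN categories b ON a.category_id = b.id

Result:
name    | category
--------+---------
Chair   | Tools   
Charger | Sports  
Lamp    | Toys    
Pen     | Tools   
Laptop  | Tools   


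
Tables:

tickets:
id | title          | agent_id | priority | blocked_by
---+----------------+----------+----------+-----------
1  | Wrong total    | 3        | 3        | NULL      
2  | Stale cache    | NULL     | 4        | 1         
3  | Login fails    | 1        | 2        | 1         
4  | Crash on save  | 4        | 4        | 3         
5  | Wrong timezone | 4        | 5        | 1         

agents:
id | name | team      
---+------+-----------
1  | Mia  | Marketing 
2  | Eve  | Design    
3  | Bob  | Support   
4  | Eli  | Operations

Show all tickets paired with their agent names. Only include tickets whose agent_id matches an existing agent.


INNER JOIN keeps only tickets rows whose agent_id matches an id in agents. Walk through each ticket:
  - ticket 1 (Wrong total): agent_id=3 -> matches Bob
  - ticket 2 (Stale cache): agent_id=NULL, no match -> dropped
  - ticket 3 (Login fails): agent_id=1 -> matches Mia
  - ticket 4 (Crash on save): agent_id=4 -> matches Eli
  - ticket 5 (Wrong timezone): agent_id=4 -> matches Eli
So 1 of 5 rows is dropped.

SQL:
SELECT a.title, b.name AS agent
FROM tickets a
INNER JOIN agents b ON a.agent_id = b.id

Result:
title          | agent
---------------+------
Wrong total    | Bob  
Login fails    | Mia  
Crash on save  | Eli  
Wrong timezone | Eli  


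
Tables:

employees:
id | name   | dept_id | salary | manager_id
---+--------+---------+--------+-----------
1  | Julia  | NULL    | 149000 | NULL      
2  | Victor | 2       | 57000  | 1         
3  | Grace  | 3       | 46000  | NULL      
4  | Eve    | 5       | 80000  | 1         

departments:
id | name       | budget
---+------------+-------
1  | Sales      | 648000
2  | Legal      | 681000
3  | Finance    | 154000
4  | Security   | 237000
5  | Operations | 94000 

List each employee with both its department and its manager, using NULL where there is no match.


Two LEFT JOINs from the same base table employees: one to departments via dept_id, one to employees itself via manager_id. Both are LEFT so every employee is preserved.
Match against departments:
  - employee 1 (Julia): dept_id=NULL, no match -> kept with NULL
  - employee 2 (Victor): dept_id=2 -> matches Legal
  - employee 3 (Grace): dept_id=3 -> matches Finance
  - employee 4 (Eve): dept_id=5 -> matches Operations
Match against employees (self):
  - employee 1 (Julia): manager_id=NULL -> NULL
  - employee 2 (Victor): manager_id=1 -> Julia
  - employee 3 (Grace): manager_id=NULL -> NULL
  - employee 4 (Eve): manager_id=1 -> Julia

SQL:
SELECT a.name, b.name AS department, c.name AS manager
FROM employees a
LEFT JOIN departments b ON a.dept_id = b.id
LEFT JOIN employees c ON a.manager_id = c.id

Result:
name   | department | manager
-------+------------+--------
Julia  | NULL       | NULL   
Victor | Legal      | Julia  
Grace  | Finance    | NULL   
Eve    | Operations | Julia  


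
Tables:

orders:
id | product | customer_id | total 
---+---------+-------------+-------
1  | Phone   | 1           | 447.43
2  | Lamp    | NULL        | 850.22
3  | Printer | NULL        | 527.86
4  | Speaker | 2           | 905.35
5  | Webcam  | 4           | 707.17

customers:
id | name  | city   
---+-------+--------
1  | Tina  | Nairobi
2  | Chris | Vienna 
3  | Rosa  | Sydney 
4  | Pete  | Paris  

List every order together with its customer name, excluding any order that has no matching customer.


INNER JOIN keeps only orders rows whose customer_id matches an id in customers. Walk through each order:
  - order 1 (Phone): customer_id=1 -> matches Tina
  - order 2 (Lamp): customer_id=NULL, no match -> dropped
  - order 3 (Printer): customer_id=NULL, no match -> dropped
  - order 4 (Speaker): customer_id=2 -> matches Chris
  - order 5 (Webcam): customer_id=4 -> matches Pete
So 2 of 5 rows are dropped.

SQL:
SELECT a.product, b.name AS customer
FROM orders a
INNER JOIN customers b ON a.customer_id = b.id

Result:
product | customer
--------+---------
Phone   | Tina    
Speaker | Chris   
Webcam  | Pete    


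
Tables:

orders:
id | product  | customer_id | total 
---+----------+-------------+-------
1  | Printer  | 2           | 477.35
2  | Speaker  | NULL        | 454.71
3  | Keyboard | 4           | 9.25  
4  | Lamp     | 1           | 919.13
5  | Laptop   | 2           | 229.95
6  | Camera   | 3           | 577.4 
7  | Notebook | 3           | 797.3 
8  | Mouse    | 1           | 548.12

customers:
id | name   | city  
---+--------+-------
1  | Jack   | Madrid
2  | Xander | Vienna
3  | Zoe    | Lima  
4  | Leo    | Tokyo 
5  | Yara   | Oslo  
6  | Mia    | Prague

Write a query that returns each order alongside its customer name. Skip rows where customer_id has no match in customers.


INNER JOIN keeps only orders rows whose customer_id matches an id in customers. Walk through each order:
  - order 1 (Printer): customer_id=2 -> matches Xander
  - order 2 (Speaker): customer_id=NULL, no match -> dropped
  - order 3 (Keyboard): customer_id=4 -> matches Leo
  - order 4 (Lamp): customer_id=1 -> matches Jack
  - order 5 (Laptop): customer_id=2 -> matches Xander
  - order 6 (Camera): customer_id=3 -> matches Zoe
  - order 7 (Notebook): customer_id=3 -> matches Zoe
  - order 8 (Mouse): customer_id=1 -> matches Jack
So 1 of 8 rows is dropped.

SQL:
SELECT a.product, b.name AS customer
FROM orders a
INNER JOIN customers b ON a.customer_id = b.id

Result:
product  | customer
---------+---------
Printer  | Xander  
Keyboard | Leo     
Lamp     | Jack    
Laptop   | Xander  
Camera   | Zoe     
Notebook | Zoe     
Mouse    | Jack    


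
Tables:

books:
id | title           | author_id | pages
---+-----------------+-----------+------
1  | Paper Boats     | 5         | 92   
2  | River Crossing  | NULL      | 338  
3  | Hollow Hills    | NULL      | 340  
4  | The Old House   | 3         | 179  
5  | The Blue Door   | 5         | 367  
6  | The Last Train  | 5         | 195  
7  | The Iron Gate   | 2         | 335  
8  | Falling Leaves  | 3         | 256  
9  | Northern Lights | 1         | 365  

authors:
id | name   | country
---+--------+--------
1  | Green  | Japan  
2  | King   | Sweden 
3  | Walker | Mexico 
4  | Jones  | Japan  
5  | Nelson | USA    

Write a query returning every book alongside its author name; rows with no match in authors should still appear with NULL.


LEFT JOIN keeps every row from books (the left table); where author_id has no match in authors, the author columns become NULL. Walk through each book:
  - book 1 (Paper Boats): author_id=5 -> matches Nelson
  - book 2 (River Crossing): author_id=NULL, no match -> kept with NULL
  - book 3 (Hollow Hills): author_id=NULL, no match -> kept with NULL
  - book 4 (The Old House): author_id=3 -> matches Walker
  - book 5 (The Blue Door): author_id=5 -> matches Nelson
  - book 6 (The Last Train): author_id=5 -> matches Nelson
  - book 7 (The Iron Gate): author_id=2 -> matches King
  - book 8 (Falling Leaves): author_id=3 -> matches Walker
  - book 9 (Northern Lights): author_id=1 -> matches Green
All 9 rows appear; 2 have NULL author.

SQL:
SELECT a.title, b.name AS author
FROM books a
LEFT JOIN authors b ON a.author_id = b.id

Result:
title           | author
----------------+-------
Paper Boats     | Nelson
River Crossing  | NULL  
Hollow Hills    | NULL  
The Old House   | Walker
The Blue Door   | Nelson
The Last Train  | Nelson
The Iron Gate   | King  
Falling Leaves  | Walker
Northern Lights | Green 


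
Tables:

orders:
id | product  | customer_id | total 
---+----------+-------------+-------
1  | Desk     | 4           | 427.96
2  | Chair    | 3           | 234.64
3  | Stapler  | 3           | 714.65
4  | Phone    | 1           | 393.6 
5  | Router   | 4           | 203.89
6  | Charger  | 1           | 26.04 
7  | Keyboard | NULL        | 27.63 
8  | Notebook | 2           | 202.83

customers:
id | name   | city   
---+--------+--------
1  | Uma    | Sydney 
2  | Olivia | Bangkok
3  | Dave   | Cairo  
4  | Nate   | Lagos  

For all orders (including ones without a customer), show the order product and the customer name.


LEFT JOIN keeps every row from orders (the left table); where customer_id has no match in customers, the customer columns become NULL. Walk through each order:
  - order 1 (Desk): customer_id=4 -> matches Nate
  - order 2 (Chair): customer_id=3 -> matches Dave
  - order 3 (Stapler): customer_id=3 -> matches Dave
  - order 4 (Phone): customer_id=1 -> matches Uma
  - order 5 (Router): customer_id=4 -> matches Nate
  - order 6 (Charger): customer_id=1 -> matches Uma
  - order 7 (Keyboard): customer_id=NULL, no match -> kept with NULL
  - order 8 (Notebook): customer_id=2 -> matches Olivia
All 8 rows appear; 1 has NULL customer.

SQL:
SELECT a.product, b.name AS customer
FROM orders a
LEFT JOIN customers b ON a.customer_id = b.id

Result:
product  | customer
---------+---------
Desk     | Nate    
Chair    | Dave    
Stapler  | Dave    
Phone    | Uma     
Router   | Nate    
Charger  | Uma     
Keyboard | NULL    
Notebook | Olivia  


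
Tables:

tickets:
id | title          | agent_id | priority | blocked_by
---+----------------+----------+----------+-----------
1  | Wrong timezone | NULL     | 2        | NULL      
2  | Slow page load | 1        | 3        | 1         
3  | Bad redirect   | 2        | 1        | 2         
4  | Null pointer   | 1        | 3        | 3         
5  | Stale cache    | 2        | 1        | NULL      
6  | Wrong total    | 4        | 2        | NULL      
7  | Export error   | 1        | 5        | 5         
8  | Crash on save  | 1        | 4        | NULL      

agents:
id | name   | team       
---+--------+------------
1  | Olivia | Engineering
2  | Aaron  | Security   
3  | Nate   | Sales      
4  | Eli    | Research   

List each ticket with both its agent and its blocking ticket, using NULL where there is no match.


Two LEFT JOINs from the same base table tickets: one to agents via agent_id, one to tickets itself via blocked_by. Both are LEFT so every ticket is preserved.
Match against agents:
  - ticket 1 (Wrong timezone): agent_id=NULL, no match -> kept with NULL
  - ticket 2 (Slow page load): agent_id=1 -> matches Olivia
  - ticket 3 (Bad redirect): agent_id=2 -> matches Aaron
  - ticket 4 (Null pointer): agent_id=1 -> matches Olivia
  - ticket 5 (Stale cache): agent_id=2 -> matches Aaron
  - ticket 6 (Wrong total): agent_id=4 -> matches Eli
  - ticket 7 (Export error): agent_id=1 -> matches Olivia
  - ticket 8 (Crash on save): agent_id=1 -> matches Olivia
Match against tickets (self):
  - ticket 1 (Wrong timezone): blocked_by=NULL -> NULL
  - ticket 2 (Slow page load): blocked_by=1 -> Wrong timezone
  - ticket 3 (Bad redirect): blocked_by=2 -> Slow page load
  - ticket 4 (Null pointer): blocked_by=3 -> Bad redirect
  - ticket 5 (Stale cache): blocked_by=NULL -> NULL
  - ticket 6 (Wrong total): blocked_by=NULL -> NULL
  - ticket 7 (Export error): blocked_by=5 -> Stale cache
  - ticket 8 (Crash on save): blocked_by=NULL -> NULL

SQL:
SELECT a.title, b.name AS agent, c.title AS blocked_by
FROM tickets a
LEFT JOIN agents b ON a.agent_id = b.id
LEFT JOIN tickets c ON a.blocked_by = c.id

Result:
title          | agent  | blocked_by    
---------------+--------+---------------
Wrong timezone | NULL   | NULL          
Slow page load | Olivia | Wrong timezone
Bad redirect   | Aaron  | Slow page load
Null pointer   | Olivia | Bad redirect  
Stale cache    | Aaron  | NULL          
Wrong total    | Eli    | NULL          
Export error   | Olivia | Stale cache   
Crash on save  | Olivia | NULL          


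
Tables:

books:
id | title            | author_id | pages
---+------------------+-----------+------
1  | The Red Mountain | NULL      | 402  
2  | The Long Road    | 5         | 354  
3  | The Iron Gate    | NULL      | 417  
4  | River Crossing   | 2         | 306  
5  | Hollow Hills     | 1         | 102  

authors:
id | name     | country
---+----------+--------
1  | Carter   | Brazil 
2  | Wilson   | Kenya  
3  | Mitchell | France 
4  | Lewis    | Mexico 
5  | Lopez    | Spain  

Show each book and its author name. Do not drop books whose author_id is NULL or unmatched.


LEFT JOIN keeps every row from books (the left table); where author_id has no match in authors, the author columns become NULL. Walk through each book:
  - book 1 (The Red Mountain): author_id=NULL, no match -> kept with NULL
  - book 2 (The Long Road): author_id=5 -> matches Lopez
  - book 3 (The Iron Gate): author_id=NULL, no match -> kept with NULL
  - book 4 (River Crossing): author_id=2 -> matches Wilson
  - book 5 (Hollow Hills): author_id=1 -> matches Carter
All 5 rows appear; 2 have NULL author.

SQL:
SELECT a.title, b.name AS author
FROM books a
LEFT JOIN authors b ON a.author_id = b.id

Result:
title            | author
-----------------+-------
The Red Mountain | NULL  
The Long Road    | Lopez 
The Iron Gate    | NULL  
River Crossing   | Wilson
Hollow Hills     | Carter


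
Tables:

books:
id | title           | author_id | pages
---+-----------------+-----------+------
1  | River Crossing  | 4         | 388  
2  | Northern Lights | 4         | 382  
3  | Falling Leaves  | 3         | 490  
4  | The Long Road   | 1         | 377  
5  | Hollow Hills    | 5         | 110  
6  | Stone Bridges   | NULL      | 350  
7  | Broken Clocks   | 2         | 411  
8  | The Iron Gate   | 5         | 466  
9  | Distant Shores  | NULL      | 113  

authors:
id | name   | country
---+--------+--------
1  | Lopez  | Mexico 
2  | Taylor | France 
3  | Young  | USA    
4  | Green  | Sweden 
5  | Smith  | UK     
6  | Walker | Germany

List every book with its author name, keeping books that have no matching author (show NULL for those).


LEFT JOIN keeps every row from books (the left table); where author_id has no match in authors, the author columns become NULL. Walk through each book:
  - book 1 (River Crossing): author_id=4 -> matches Green
  - book 2 (Northern Lights): author_id=4 -> matches Green
  - book 3 (Falling Leaves): author_id=3 -> matches Young
  - book 4 (The Long Road): author_id=1 -> matches Lopez
  - book 5 (Hollow Hills): author_id=5 -> matches Smith
  - book 6 (Stone Bridges): author_id=NULL, no match -> kept with NULL
  - book 7 (Broken Clocks): author_id=2 -> matches Taylor
  - book 8 (The Iron Gate): author_id=5 -> matches Smith
  - book 9 (Distant Shores): author_id=NULL, no match -> kept with NULL
All 9 rows appear; 2 have NULL author.

SQL:
SELECT a.title, b.name AS author
FROM books a
LEFT JOIN authors b ON a.author_id = b.id

Result:
title           | author
----------------+-------
River Crossing  | Green 
Northern Lights | Green 
Falling Leaves  | Young 
The Long Road   | Lopez 
Hollow Hills    | Smith 
Stone Bridges   | NULL  
Broken Clocks   | Taylor
The Iron Gate   | Smith 
Distant Shores  | NULL  


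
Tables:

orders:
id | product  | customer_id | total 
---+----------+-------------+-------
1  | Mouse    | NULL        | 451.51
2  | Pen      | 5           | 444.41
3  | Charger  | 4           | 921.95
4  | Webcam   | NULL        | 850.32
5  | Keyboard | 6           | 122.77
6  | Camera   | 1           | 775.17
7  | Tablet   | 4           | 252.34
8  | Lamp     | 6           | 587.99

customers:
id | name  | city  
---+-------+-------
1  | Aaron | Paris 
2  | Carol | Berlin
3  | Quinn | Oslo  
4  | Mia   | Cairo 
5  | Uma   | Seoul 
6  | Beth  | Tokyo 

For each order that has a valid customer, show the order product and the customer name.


INNER JOIN keeps only orders rows whose customer_id matches an id in customers. Walk through each order:
  - order 1 (Mouse): customer_id=NULL, no match -> dropped
  - order 2 (Pen): customer_id=5 -> matches Uma
  - order 3 (Charger): customer_id=4 -> matches Mia
  - order 4 (Webcam): customer_id=NULL, no match -> dropped
  - order 5 (Keyboard): customer_id=6 -> matches Beth
  - order 6 (Camera): customer_id=1 -> matches Aaron
  - order 7 (Tablet): customer_id=4 -> matches Mia
  - order 8 (Lamp): customer_id=6 -> matches Beth
So 2 of 8 rows are dropped.

SQL:
SELECT a.product, b.name AS customer
FROM orders a
INNER JOIN customers b ON a.customer_id = b.id

Result:
product  | customer
---------+---------
Pen      | Uma     
Charger  | Mia     
Keyboard | Beth    
Camera   | Aaron   
Tablet   | Mia     
Lamp     | Beth    


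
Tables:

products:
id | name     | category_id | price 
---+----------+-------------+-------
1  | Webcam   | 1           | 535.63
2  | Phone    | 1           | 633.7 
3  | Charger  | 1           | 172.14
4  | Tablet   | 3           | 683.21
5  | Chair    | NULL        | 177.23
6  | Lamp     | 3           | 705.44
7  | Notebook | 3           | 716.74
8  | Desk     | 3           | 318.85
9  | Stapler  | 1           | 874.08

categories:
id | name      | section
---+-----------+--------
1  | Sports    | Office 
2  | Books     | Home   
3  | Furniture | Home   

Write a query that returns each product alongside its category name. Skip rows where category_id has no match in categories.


INNER JOIN keeps only products rows whose category_id matches an id in categories. Walk through each product:
  - product 1 (Webcam): category_id=1 -> matches Sports
  - product 2 (Phone): category_id=1 -> matches Sports
  - product 3 (Charger): category_id=1 -> matches Sports
  - product 4 (Tablet): category_id=3 -> matches Furniture
  - product 5 (Chair): category_id=NULL, no match -> dropped
  - product 6 (Lamp): category_id=3 -> matches Furniture
  - product 7 (Notebook): category_id=3 -> matches Furniture
  - product 8 (Desk): category_id=3 -> matches Furniture
  - product 9 (Stapler): category_id=1 -> matches Sports
So 1 of 9 rows is dropped.

SQL:
SELECT a.name, b.name AS category
FROM products a
INNER JOIN categories b ON a.category_id = b.id

Result:
name     | category 
---------+----------
Webcam   | Sports   
Phone    | Sports   
Charger  | Sports   
Tablet   | Furniture
Lamp     | Furniture
Notebook | Furniture
Desk     | Furniture
Stapler  | Sports   


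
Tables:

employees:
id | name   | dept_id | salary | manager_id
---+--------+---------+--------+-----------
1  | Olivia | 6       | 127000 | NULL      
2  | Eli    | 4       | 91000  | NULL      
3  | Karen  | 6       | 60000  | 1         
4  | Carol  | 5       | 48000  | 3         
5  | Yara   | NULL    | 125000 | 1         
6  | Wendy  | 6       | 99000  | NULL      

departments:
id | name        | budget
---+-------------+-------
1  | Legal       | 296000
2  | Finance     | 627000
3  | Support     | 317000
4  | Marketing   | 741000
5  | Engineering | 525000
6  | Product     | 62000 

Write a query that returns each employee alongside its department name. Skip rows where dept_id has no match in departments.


INNER JOIN keeps only employees rows whose dept_id matches an id in departments. Walk through each employee:
  - employee 1 (Olivia): dept_id=6 -> matches Product
  - employee 2 (Eli): dept_id=4 -> matches Marketing
  - employee 3 (Karen): dept_id=6 -> matches Product
  - employee 4 (Carol): dept_id=5 -> matches Engineering
  - employee 5 (Yara): dept_id=NULL, no match -> dropped
  - employee 6 (Wendy): dept_id=6 -> matches Product
So 1 of 6 rows is dropped.

SQL:
SELECT a.name, b.name AS department
FROM employees a
INNER JOIN departments b ON a.dept_id = b.id

Result:
name   | department 
-------+------------
Olivia | Product    
Eli    | Marketing  
Karen  | Product    
Carol  | Engineering
Wendy  | Product    


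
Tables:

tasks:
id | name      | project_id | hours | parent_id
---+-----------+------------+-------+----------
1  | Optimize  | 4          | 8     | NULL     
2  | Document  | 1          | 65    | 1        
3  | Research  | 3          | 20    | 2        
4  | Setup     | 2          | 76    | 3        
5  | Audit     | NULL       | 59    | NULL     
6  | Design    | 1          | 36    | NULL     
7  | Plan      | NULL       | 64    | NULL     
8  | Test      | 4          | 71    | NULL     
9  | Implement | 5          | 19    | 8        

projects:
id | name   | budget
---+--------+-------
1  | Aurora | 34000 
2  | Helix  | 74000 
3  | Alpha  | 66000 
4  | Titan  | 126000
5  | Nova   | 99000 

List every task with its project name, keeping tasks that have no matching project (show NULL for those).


LEFT JOIN keeps every row from tasks (the left table); where project_id has no match in projects, the project columns become NULL. Walk through each task:
  - task 1 (Optimize): project_id=4 -> matches Titan
  - task 2 (Document): project_id=1 -> matches Aurora
  - task 3 (Research): project_id=3 -> matches Alpha
  - task 4 (Setup): project_id=2 -> matches Helix
  - task 5 (Audit): project_id=NULL, no match -> kept with NULL
  - task 6 (Design): project_id=1 -> matches Aurora
  - task 7 (Plan): project_id=NULL, no match -> kept with NULL
  - task 8 (Test): project_id=4 -> matches Titan
  - task 9 (Implement): project_id=5 -> matches Nova
All 9 rows appear; 2 have NULL project.

SQL:
SELECT a.name, b.name AS project
FROM tasks a
LEFT JOIN projects b ON a.project_id = b.id

Result:
name      | project
----------+--------
Optimize  | Titan  
Document  | Aurora 
Research  | Alpha  
Setup     | Helix  
Audit     | NULL   
Design    | Aurora 
Plan      | NULL   
Test      | Titan  
Implement | Nova   


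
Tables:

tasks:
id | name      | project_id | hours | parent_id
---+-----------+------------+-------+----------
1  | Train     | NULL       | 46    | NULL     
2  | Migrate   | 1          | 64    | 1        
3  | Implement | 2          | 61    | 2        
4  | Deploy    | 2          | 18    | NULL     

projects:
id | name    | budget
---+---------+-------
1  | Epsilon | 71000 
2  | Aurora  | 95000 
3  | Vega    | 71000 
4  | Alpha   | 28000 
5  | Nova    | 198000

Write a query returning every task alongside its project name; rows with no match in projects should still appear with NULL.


LEFT JOIN keeps every row from tasks (the left table); where project_id has no match in projects, the project columns become NULL. Walk through each task:
  - task 1 (Train): project_id=NULL, no match -> kept with NULL
  - task 2 (Migrate): project_id=1 -> matches Epsilon
  - task 3 (Implement): project_id=2 -> matches Aurora
  - task 4 (Deploy): project_id=2 -> matches Aurora
All 4 rows appear; 1 has NULL project.

SQL:
SELECT a.name, b.name AS project
FROM tasks a
LEFT JOIN projects b ON a.project_id = b.id

Result:
name      | project
----------+--------
Train     | NULL   
Migrate   | Epsilon
Implement | Aurora 
Deploy    | Aurora 


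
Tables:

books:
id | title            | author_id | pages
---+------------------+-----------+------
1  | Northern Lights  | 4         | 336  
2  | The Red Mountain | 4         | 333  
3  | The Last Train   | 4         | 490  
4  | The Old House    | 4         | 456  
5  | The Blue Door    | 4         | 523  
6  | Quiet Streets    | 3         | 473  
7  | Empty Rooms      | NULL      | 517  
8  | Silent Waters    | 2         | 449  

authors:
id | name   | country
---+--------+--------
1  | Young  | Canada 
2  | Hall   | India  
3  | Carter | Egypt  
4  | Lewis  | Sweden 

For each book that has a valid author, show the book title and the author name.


INNER JOIN keeps only books rows whose author_id matches an id in authors. Walk through each book:
  - book 1 (Northern Lights): author_id=4 -> matches Lewis
  - book 2 (The Red Mountain): author_id=4 -> matches Lewis
  - book 3 (The Last Train): author_id=4 -> matches Lewis
  - book 4 (The Old House): author_id=4 -> matches Lewis
  - book 5 (The Blue Door): author_id=4 -> matches Lewis
  - book 6 (Quiet Streets): author_id=3 -> matches Carter
  - book 7 (Empty Rooms): author_id=NULL, no match -> dropped
  - book 8 (Silent Waters): author_id=2 -> matches Hall
So 1 of 8 rows is dropped.

SQL:
SELECT a.title, b.name AS author
FROM books a
INNER JOIN authors b ON a.author_id = b.id

Result:
title            | author
-----------------+-------
Northern Lights  | Lewis 
The Red Mountain | Lewis 
The Last Train   | Lewis 
The Old House    | Lewis 
The Blue Door    | Lewis 
Quiet Streets    | Carter
Silent Waters    | Hall  


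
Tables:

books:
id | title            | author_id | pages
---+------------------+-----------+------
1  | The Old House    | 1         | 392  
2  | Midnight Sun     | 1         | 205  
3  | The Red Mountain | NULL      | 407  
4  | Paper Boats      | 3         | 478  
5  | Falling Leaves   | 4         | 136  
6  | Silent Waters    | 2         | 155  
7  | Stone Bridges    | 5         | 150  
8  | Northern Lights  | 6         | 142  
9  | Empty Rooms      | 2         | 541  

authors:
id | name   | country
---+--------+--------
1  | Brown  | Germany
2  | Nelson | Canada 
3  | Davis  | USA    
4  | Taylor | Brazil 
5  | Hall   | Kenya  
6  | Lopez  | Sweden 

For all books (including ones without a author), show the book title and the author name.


LEFT JOIN keeps every row from books (the left table); where author_id has no match in authors, the author columns become NULL. Walk through each book:
  - book 1 (The Old House): author_id=1 -> matches Brown
  - book 2 (Midnight Sun): author_id=1 -> matches Brown
  - book 3 (The Red Mountain): author_id=NULL, no match -> kept with NULL
  - book 4 (Paper Boats): author_id=3 -> matches Davis
  - book 5 (Falling Leaves): author_id=4 -> matches Taylor
  - book 6 (Silent Waters): author_id=2 -> matches Nelson
  - book 7 (Stone Bridges): author_id=5 -> matches Hall
  - book 8 (Northern Lights): author_id=6 -> matches Lopez
  - book 9 (Empty Rooms): author_id=2 -> matches Nelson
All 9 rows appear; 1 has NULL author.

SQL:
SELECT a.title, b.name AS author
FROM books a
LEFT JOIN authors b ON a.author_id = b.id

Result:
title            | author
-----------------+-------
The Old House    | Brown 
Midnight Sun     | Brown 
The Red Mountain | NULL  
Paper Boats      | Davis 
Falling Leaves   | Taylor
Silent Waters    | Nelson
Stone Bridges    | Hall  
Northern Lights  | Lopez 
Empty Rooms      | Nelson


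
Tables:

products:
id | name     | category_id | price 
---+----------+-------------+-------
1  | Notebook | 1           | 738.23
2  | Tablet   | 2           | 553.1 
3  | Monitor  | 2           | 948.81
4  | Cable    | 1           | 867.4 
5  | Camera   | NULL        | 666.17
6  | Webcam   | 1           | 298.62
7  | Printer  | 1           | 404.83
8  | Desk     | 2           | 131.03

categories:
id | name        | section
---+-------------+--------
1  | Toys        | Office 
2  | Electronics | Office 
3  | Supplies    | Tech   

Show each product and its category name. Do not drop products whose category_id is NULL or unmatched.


LEFT JOIN keeps every row from products (the left table); where category_id has no match in categories, the category columns become NULL. Walk through each product:
  - product 1 (Notebook): category_id=1 -> matches Toys
  - product 2 (Tablet): category_id=2 -> matches Electronics
  - product 3 (Monitor): category_id=2 -> matches Electronics
  - product 4 (Cable): category_id=1 -> matches Toys
  - product 5 (Camera): category_id=NULL, no match -> kept with NULL
  - product 6 (Webcam): category_id=1 -> matches Toys
  - product 7 (Printer): category_id=1 -> matches Toys
  - product 8 (Desk): category_id=2 -> matches Electronics
All 8 rows appear; 1 has NULL category.

SQL:
SELECT a.name, b.name AS category
FROM products a
LEFT JOIN categories b ON a.category_id = b.id

Result:
name     | category   
---------+------------
Notebook | Toys       
Tablet   | Electronics
Monitor  | Electronics
Cable    | Toys       
Camera   | NULL       
Webcam   | Toys       
Printer  | Toys       
Desk     | Electronics


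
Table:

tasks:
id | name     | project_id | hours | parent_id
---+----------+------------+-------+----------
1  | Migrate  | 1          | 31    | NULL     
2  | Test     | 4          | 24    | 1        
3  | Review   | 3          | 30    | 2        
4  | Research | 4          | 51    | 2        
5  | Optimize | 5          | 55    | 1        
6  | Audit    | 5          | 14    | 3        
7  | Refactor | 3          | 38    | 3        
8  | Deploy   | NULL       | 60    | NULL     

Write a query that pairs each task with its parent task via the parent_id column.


This is a self-join: tasks is joined to a second copy of itself, matching each row's parent_id to another row's id. Use LEFT JOIN so rows with parent_id=NULL are kept.
  - task 1 (Migrate): parent_id=NULL -> NULL
  - task 2 (Test): parent_id=1 -> Migrate
  - task 3 (Review): parent_id=2 -> Test
  - task 4 (Research): parent_id=2 -> Test
  - task 5 (Optimize): parent_id=1 -> Migrate
  - task 6 (Audit): parent_id=3 -> Review
  - task 7 (Refactor): parent_id=3 -> Review
  - task 8 (Deploy): parent_id=NULL -> NULL

SQL:
SELECT a.name AS item, b.name AS parent
FROM tasks a
LEFT JOIN tasks b ON a.parent_id = b.id

Result:
item     | parent 
---------+--------
Migrate  | NULL   
Test     | Migrate
Review   | Test   
Research | Test   
Optimize | Migrate
Audit    | Review 
Refactor | Review 
Deploy   | NULL   


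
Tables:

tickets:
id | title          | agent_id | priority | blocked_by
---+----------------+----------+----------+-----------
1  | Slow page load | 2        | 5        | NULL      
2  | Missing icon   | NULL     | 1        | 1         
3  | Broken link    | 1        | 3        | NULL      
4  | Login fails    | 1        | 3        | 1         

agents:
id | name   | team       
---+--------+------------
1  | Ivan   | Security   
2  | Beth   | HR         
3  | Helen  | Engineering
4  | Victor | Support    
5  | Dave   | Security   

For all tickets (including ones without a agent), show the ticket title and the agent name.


LEFT JOIN keeps every row from tickets (the left table); where agent_id has no match in agents, the agent columns become NULL. Walk through each ticket:
  - ticket 1 (Slow page load): agent_id=2 -> matches Beth
  - ticket 2 (Missing icon): agent_id=NULL, no match -> kept with NULL
  - ticket 3 (Broken link): agent_id=1 -> matches Ivan
  - ticket 4 (Login fails): agent_id=1 -> matches Ivan
All 4 rows appear; 1 has NULL agent.

SQL:
SELECT a.title, b.name AS agent
FROM tickets a
LEFT JOIN agents b ON a.agent_id = b.id

Result:
title          | agent
---------------+------
Slow page load | Beth 
Missing icon   | NULL 
Broken link    | Ivan 
Login fails    | Ivan 
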